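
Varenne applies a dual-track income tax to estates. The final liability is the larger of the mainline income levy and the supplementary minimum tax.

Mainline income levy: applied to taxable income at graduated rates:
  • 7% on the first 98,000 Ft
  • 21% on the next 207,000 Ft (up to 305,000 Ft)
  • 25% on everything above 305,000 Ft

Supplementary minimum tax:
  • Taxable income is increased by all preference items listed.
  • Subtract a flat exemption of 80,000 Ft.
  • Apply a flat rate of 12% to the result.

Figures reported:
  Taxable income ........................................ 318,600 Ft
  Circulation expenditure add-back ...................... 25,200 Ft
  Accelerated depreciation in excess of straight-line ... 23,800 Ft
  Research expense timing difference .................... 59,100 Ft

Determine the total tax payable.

53,730 Ft

Mainline income levy:
  98,000 Ft × 7% = 6,860 Ft
  207,000 Ft × 21% = 43,470 Ft
  13,600 Ft × 25% = 3,400 Ft
  → 53,730 Ft

Supplementary minimum tax:
  Adjusted income: 318,600 Ft + 25,200 Ft + 23,800 Ft + 59,100 Ft = 426,700 Ft
  Less exemption 80,000 Ft → base 346,700 Ft
  346,700 Ft × 12% = 41,604 Ft

53,730 Ft > 41,604 Ft, so the mainline income levy governs.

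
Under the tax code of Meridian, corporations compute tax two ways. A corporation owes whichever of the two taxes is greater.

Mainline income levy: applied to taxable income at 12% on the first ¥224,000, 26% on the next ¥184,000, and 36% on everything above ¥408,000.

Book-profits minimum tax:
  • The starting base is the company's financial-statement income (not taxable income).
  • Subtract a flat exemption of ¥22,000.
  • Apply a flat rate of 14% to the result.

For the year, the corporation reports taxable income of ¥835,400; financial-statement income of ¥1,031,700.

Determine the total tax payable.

Mainline income levy:
  ¥224,000 × 12% = ¥26,880
  ¥184,000 × 26% = ¥47,840
  ¥427,400 × 36% = ¥153,864
  → ¥228,584

Book-profits minimum tax:
  Base (financial-statement income): ¥1,031,700
  Less exemption ¥22,000 → base ¥1,009,700
  ¥1,009,700 × 14% = ¥141,358

¥228,584 > ¥141,358, so the mainline income levy governs.

¥228,584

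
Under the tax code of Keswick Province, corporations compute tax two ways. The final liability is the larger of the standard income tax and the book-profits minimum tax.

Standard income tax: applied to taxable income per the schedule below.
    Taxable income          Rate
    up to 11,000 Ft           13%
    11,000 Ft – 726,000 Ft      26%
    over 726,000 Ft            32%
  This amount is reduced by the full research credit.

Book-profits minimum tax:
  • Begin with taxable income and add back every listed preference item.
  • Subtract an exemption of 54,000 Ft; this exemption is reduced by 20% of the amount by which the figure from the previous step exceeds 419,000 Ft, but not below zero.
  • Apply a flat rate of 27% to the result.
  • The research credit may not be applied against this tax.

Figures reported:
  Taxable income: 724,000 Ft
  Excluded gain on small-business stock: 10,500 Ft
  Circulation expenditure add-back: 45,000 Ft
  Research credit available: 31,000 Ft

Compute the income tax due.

Standard income tax:
  11,000 Ft × 13% = 1,430 Ft
  713,000 Ft × 26% = 185,380 Ft
  → 186,810 Ft
  Less research credit 31,000 Ft → 155,810 Ft

Book-profits minimum tax:
  Adjusted income: 724,000 Ft + 10,500 Ft + 45,000 Ft = 779,500 Ft
  Exemption: 20% × (779,500 Ft − 419,000 Ft) = 72,100 Ft ≥ 54,000 Ft, so the exemption is fully phased out
  Base: 779,500 Ft − 0 Ft = 779,500 Ft
  779,500 Ft × 27% = 210,465 Ft

210,465 Ft > 155,810 Ft, so the book-profits minimum tax is the binding amount.

210,465 Ft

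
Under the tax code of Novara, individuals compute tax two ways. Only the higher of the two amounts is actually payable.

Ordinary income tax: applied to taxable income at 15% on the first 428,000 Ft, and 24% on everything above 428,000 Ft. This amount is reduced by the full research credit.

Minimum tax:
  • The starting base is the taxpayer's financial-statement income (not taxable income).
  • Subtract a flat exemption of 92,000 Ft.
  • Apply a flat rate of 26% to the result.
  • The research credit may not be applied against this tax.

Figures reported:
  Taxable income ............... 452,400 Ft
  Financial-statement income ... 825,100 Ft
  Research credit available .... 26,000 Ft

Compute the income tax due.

Ordinary income tax:
  428,000 Ft × 15% = 64,200 Ft
  24,400 Ft × 24% = 5,856 Ft
  → 70,056 Ft
  Less research credit 26,000 Ft → 44,056 Ft

Minimum tax:
  Base (financial-statement income): 825,100 Ft
  Less exemption 92,000 Ft → base 733,100 Ft
  733,100 Ft × 26% = 190,606 Ft

190,606 Ft > 44,056 Ft, so the minimum tax is the binding amount.

190,606 Ft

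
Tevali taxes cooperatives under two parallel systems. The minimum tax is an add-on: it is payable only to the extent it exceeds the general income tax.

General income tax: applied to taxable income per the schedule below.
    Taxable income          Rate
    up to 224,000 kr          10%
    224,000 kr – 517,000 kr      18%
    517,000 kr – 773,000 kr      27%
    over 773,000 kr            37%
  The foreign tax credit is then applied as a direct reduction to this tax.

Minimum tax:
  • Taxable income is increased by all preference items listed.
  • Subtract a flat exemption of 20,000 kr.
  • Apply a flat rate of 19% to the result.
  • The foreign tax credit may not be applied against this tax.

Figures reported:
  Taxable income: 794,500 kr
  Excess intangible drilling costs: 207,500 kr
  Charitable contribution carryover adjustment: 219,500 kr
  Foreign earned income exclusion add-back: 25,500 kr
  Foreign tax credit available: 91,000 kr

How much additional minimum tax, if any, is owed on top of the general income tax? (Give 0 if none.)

General income tax:
  224,000 kr × 10% = 22,400 kr
  293,000 kr × 18% = 52,740 kr
  256,000 kr × 27% = 69,120 kr
  21,500 kr × 37% = 7,955 kr
  → 152,215 kr
  Less foreign tax credit 91,000 kr → 61,215 kr

Minimum tax:
  Adjusted income: 794,500 kr + 207,500 kr + 219,500 kr + 25,500 kr = 1,247,000 kr
  Less exemption 20,000 kr → base 1,227,000 kr
  1,227,000 kr × 19% = 233,130 kr

Excess of minimum tax over general income tax: 233,130 kr − 61,215 kr = 171,915 kr.

171,915 kr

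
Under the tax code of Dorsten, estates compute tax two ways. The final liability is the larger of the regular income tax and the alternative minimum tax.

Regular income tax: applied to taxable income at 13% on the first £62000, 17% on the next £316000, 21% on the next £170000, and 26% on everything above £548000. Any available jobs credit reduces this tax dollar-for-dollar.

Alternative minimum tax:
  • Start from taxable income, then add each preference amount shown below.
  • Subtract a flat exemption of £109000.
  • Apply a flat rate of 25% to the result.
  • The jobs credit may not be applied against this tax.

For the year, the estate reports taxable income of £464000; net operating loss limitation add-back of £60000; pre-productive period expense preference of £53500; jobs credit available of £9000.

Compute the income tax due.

Regular income tax:
  £62000 × 13% = £8060
  £316000 × 17% = £53720
  £86000 × 21% = £18060
  → £79840
  Less jobs credit £9000 → £70840

Alternative minimum tax:
  Adjusted income: £464000 + £60000 + £53500 = £577500
  Less exemption £109000 → base £468500
  £468500 × 25% = £117125

£117125 > £70840, so the alternative minimum tax is the binding amount.

£117125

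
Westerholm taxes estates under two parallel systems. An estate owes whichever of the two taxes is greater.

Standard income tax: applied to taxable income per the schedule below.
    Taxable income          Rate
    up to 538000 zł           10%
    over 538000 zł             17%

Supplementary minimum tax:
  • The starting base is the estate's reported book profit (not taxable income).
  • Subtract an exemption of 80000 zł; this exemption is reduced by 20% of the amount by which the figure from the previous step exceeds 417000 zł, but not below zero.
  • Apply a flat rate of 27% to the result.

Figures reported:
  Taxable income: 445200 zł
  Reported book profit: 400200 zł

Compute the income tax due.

Standard income tax:
  445200 zł × 10% = 44520 zł

Supplementary minimum tax:
  Base (reported book profit): 400200 zł
  Exemption: 400200 zł ≤ 417000 zł, so full 80000 zł applies
  Base: 400200 zł − 80000 zł = 320200 zł
  320200 zł × 27% = 86454 zł

86454 zł > 44520 zł, so the supplementary minimum tax is the binding amount.

86454 zł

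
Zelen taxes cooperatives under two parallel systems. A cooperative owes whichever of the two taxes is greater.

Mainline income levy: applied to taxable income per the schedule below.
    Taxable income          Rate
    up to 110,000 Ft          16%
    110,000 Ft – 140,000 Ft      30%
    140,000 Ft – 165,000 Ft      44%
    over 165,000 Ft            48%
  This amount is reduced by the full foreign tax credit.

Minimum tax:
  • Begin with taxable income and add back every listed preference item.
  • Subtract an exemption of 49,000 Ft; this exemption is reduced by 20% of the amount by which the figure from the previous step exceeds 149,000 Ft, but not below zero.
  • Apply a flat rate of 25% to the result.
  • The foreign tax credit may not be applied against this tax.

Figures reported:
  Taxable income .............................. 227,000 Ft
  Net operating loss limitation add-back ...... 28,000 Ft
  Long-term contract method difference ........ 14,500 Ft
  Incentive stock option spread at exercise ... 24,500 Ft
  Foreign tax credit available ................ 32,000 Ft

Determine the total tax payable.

68,500 Ft

Mainline income levy:
  110,000 Ft × 16% = 17,600 Ft
  30,000 Ft × 30% = 9,000 Ft
  25,000 Ft × 44% = 11,000 Ft
  62,000 Ft × 48% = 29,760 Ft
  → 67,360 Ft
  Less foreign tax credit 32,000 Ft → 35,360 Ft

Minimum tax:
  Adjusted income: 227,000 Ft + 28,000 Ft + 14,500 Ft + 24,500 Ft = 294,000 Ft
  Exemption: 49,000 Ft − 20% × (294,000 Ft − 149,000 Ft) = 49,000 Ft − 29,000 Ft = 20,000 Ft
  Base: 294,000 Ft − 20,000 Ft = 274,000 Ft
  274,000 Ft × 25% = 68,500 Ft

68,500 Ft > 35,360 Ft, so the minimum tax is the binding amount.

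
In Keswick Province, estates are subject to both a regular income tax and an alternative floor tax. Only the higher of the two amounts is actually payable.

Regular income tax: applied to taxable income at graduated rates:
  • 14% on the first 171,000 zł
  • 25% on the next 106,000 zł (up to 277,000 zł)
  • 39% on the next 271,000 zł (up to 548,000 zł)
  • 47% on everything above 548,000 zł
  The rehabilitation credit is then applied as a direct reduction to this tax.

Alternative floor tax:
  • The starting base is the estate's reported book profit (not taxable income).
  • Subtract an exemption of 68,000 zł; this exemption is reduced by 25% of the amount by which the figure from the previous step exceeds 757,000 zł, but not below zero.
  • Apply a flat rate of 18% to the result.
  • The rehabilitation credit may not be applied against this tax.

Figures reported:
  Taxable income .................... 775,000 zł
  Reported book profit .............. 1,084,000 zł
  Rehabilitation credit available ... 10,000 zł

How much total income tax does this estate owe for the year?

Alternative floor tax:
  Base (reported book profit): 1,084,000 zł
  Exemption: 25% × (1,084,000 zł − 757,000 zł) = 81,750 zł ≥ 68,000 zł, so the exemption is fully phased out
  Base: 1,084,000 zł − 0 zł = 1,084,000 zł
  1,084,000 zł × 18% = 195,120 zł

Regular income tax:
  171,000 zł × 14% = 23,940 zł
  106,000 zł × 25% = 26,500 zł
  271,000 zł × 39% = 105,690 zł
  227,000 zł × 47% = 106,690 zł
  → 262,820 zł
  Less rehabilitation credit 10,000 zł → 252,820 zł

252,820 zł > 195,120 zł, so the regular income tax governs.

252,820 zł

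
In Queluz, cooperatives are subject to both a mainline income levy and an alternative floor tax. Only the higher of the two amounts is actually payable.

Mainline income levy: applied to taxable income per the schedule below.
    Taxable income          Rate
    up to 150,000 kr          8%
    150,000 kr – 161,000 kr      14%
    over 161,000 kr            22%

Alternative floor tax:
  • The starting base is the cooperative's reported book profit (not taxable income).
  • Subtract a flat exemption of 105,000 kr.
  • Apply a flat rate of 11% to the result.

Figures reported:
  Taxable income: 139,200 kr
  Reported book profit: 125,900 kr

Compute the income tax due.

11,136 kr

Alternative floor tax:
  Base (reported book profit): 125,900 kr
  Less exemption 105,000 kr → base 20,900 kr
  20,900 kr × 11% = 2,299 kr

Mainline income levy:
  139,200 kr × 8% = 11,136 kr

11,136 kr > 2,299 kr, so the mainline income levy governs.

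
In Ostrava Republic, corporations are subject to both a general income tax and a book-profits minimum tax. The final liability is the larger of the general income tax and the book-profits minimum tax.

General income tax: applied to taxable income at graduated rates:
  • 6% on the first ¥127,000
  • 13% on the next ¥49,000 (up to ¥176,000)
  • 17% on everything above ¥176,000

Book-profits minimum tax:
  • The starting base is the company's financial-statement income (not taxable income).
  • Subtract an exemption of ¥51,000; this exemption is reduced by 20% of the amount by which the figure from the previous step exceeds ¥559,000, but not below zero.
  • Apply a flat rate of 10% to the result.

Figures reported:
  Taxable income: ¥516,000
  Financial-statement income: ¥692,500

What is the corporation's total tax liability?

¥71,790

Book-profits minimum tax:
  Base (financial-statement income): ¥692,500
  Exemption: ¥51,000 − 20% × (¥692,500 − ¥559,000) = ¥51,000 − ¥26,700 = ¥24,300
  Base: ¥692,500 − ¥24,300 = ¥668,200
  ¥668,200 × 10% = ¥66,820

General income tax:
  ¥127,000 × 6% = ¥7,620
  ¥49,000 × 13% = ¥6,370
  ¥340,000 × 17% = ¥57,800
  → ¥71,790

¥71,790 > ¥66,820, so the general income tax governs.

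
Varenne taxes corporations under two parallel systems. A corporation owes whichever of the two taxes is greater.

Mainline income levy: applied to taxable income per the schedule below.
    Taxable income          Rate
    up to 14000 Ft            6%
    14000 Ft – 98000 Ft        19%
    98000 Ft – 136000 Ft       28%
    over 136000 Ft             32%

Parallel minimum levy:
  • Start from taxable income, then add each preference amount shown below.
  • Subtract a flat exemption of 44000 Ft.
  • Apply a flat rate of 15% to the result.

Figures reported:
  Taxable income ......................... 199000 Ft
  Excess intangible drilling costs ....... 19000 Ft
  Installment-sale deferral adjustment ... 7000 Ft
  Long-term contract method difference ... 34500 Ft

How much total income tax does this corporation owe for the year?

47600 Ft

Mainline income levy:
  14000 Ft × 6% = 840 Ft
  84000 Ft × 19% = 15960 Ft
  38000 Ft × 28% = 10640 Ft
  63000 Ft × 32% = 20160 Ft
  → 47600 Ft

Parallel minimum levy:
  Adjusted income: 199000 Ft + 19000 Ft + 7000 Ft + 34500 Ft = 259500 Ft
  Less exemption 44000 Ft → base 215500 Ft
  215500 Ft × 15% = 32325 Ft

47600 Ft > 32325 Ft, so the mainline income levy governs.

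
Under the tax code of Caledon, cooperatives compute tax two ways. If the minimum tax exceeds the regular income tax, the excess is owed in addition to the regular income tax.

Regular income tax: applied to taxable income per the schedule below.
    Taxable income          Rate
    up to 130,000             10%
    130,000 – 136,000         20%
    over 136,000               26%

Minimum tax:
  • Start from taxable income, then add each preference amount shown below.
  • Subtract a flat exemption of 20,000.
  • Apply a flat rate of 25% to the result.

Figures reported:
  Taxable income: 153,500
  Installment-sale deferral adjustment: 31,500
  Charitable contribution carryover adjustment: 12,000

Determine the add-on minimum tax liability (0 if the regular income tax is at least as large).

Regular income tax:
  130,000 × 10% = 13,000
  6,000 × 20% = 1,200
  17,500 × 26% = 4,550
  → 18,750

Minimum tax:
  Adjusted income: 153,500 + 31,500 + 12,000 = 197,000
  Less exemption 20,000 → base 177,000
  177,000 × 25% = 44,250

Excess of minimum tax over regular income tax: 44,250 − 18,750 = 25,500.

25,500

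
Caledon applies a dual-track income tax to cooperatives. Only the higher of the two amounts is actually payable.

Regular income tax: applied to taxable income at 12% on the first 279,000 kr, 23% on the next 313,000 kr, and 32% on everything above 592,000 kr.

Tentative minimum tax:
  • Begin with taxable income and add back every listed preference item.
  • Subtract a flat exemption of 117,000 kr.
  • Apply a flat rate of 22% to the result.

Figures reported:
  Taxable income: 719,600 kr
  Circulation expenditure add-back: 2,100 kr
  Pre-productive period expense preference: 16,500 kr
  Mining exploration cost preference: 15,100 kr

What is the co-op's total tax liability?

146,302 kr

Tentative minimum tax:
  Adjusted income: 719,600 kr + 2,100 kr + 16,500 kr + 15,100 kr = 753,300 kr
  Less exemption 117,000 kr → base 636,300 kr
  636,300 kr × 22% = 139,986 kr

Regular income tax:
  279,000 kr × 12% = 33,480 kr
  313,000 kr × 23% = 71,990 kr
  127,600 kr × 32% = 40,832 kr
  → 146,302 kr

146,302 kr > 139,986 kr, so the regular income tax governs.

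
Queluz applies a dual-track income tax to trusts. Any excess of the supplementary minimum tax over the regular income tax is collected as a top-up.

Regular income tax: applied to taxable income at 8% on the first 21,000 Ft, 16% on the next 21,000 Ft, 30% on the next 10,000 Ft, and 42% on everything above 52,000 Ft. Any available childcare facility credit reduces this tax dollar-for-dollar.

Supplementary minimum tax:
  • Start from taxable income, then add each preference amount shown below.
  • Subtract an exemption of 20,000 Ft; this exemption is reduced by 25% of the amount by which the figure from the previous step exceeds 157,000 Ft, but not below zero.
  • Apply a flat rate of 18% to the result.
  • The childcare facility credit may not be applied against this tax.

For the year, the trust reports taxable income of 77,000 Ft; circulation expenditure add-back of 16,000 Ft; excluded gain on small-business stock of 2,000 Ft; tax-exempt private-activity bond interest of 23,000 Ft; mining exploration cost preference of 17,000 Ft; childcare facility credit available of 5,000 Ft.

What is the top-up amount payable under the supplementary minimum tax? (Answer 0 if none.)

Regular income tax:
  21,000 Ft × 8% = 1,680 Ft
  21,000 Ft × 16% = 3,360 Ft
  10,000 Ft × 30% = 3,000 Ft
  25,000 Ft × 42% = 10,500 Ft
  → 18,540 Ft
  Less childcare facility credit 5,000 Ft → 13,540 Ft

Supplementary minimum tax:
  Adjusted income: 77,000 Ft + 16,000 Ft + 2,000 Ft + 23,000 Ft + 17,000 Ft = 135,000 Ft
  Exemption: 135,000 Ft ≤ 157,000 Ft, so full 20,000 Ft applies
  Base: 135,000 Ft − 20,000 Ft = 115,000 Ft
  115,000 Ft × 18% = 20,700 Ft

Excess of supplementary minimum tax over regular income tax: 20,700 Ft − 13,540 Ft = 7,160 Ft.

7,160 Ft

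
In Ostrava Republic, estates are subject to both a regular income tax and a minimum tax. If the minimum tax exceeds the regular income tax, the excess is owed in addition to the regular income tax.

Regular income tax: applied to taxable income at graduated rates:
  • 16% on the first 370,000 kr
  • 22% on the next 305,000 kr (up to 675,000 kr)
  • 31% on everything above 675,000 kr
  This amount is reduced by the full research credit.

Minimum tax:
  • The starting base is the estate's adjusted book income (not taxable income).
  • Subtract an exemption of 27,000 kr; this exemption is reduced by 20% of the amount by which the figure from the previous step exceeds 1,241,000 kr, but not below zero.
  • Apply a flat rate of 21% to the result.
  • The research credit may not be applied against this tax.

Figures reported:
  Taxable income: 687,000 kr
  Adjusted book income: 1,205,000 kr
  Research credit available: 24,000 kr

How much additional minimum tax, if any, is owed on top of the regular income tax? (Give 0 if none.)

141,360 kr

Regular income tax:
  370,000 kr × 16% = 59,200 kr
  305,000 kr × 22% = 67,100 kr
  12,000 kr × 31% = 3,720 kr
  → 130,020 kr
  Less research credit 24,000 kr → 106,020 kr

Minimum tax:
  Base (adjusted book income): 1,205,000 kr
  Exemption: 1,205,000 kr ≤ 1,241,000 kr, so full 27,000 kr applies
  Base: 1,205,000 kr − 27,000 kr = 1,178,000 kr
  1,178,000 kr × 21% = 247,380 kr

Excess of minimum tax over regular income tax: 247,380 kr − 106,020 kr = 141,360 kr.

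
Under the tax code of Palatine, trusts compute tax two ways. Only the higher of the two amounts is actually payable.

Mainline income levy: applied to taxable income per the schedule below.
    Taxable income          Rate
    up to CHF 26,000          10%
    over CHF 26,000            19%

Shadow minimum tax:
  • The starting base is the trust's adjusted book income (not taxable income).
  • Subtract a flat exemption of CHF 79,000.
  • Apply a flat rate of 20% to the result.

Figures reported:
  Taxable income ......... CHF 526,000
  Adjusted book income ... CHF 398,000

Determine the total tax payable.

Shadow minimum tax:
  Base (adjusted book income): CHF 398,000
  Less exemption CHF 79,000 → base CHF 319,000
  CHF 319,000 × 20% = CHF 63,800

Mainline income levy:
  CHF 26,000 × 10% = CHF 2,600
  CHF 500,000 × 19% = CHF 95,000
  → CHF 97,600

CHF 97,600 > CHF 63,800, so the mainline income levy governs.

CHF 97,600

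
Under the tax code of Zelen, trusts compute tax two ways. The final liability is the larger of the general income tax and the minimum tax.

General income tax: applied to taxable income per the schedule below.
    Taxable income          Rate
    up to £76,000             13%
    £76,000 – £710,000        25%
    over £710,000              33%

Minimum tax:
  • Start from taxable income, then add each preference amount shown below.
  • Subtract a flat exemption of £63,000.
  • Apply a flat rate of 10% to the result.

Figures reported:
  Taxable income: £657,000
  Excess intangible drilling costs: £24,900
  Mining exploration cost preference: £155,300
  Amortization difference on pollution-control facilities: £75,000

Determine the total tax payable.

£155,130

General income tax:
  £76,000 × 13% = £9,880
  £581,000 × 25% = £145,250
  → £155,130

Minimum tax:
  Adjusted income: £657,000 + £24,900 + £155,300 + £75,000 = £912,200
  Less exemption £63,000 → base £849,200
  £849,200 × 10% = £84,920

£155,130 > £84,920, so the general income tax governs.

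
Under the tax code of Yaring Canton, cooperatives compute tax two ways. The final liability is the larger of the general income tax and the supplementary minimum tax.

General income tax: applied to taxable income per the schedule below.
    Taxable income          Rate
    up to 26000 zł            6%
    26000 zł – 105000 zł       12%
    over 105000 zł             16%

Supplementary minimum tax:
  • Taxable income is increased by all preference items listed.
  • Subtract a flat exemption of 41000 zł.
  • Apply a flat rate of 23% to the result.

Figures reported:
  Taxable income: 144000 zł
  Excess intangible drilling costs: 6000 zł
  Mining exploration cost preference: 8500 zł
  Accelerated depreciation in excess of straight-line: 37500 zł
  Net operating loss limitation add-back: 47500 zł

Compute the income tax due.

General income tax:
  26000 zł × 6% = 1560 zł
  79000 zł × 12% = 9480 zł
  39000 zł × 16% = 6240 zł
  → 17280 zł

Supplementary minimum tax:
  Adjusted income: 144000 zł + 6000 zł + 8500 zł + 37500 zł + 47500 zł = 243500 zł
  Less exemption 41000 zł → base 202500 zł
  202500 zł × 23% = 46575 zł

46575 zł > 17280 zł, so the supplementary minimum tax is the binding amount.

46575 zł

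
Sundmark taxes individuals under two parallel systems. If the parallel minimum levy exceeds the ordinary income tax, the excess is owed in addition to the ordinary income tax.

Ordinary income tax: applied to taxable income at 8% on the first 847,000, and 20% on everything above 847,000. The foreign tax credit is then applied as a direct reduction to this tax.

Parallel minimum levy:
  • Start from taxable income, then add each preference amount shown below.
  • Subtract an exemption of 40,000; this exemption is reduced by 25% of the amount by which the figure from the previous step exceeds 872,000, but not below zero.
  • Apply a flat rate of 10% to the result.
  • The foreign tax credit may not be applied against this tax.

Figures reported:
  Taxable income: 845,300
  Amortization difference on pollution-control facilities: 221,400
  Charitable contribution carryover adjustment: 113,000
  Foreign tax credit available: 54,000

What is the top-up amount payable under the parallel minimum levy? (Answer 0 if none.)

Ordinary income tax:
  845,300 × 8% = 67,624
  Less foreign tax credit 54,000 → 13,624

Parallel minimum levy:
  Adjusted income: 845,300 + 221,400 + 113,000 = 1,179,700
  Exemption: 25% × (1,179,700 − 872,000) = 76,925 ≥ 40,000, so the exemption is fully phased out
  Base: 1,179,700 − 0 = 1,179,700
  1,179,700 × 10% = 117,970

Excess of parallel minimum levy over ordinary income tax: 117,970 − 13,624 = 104,346.

104,346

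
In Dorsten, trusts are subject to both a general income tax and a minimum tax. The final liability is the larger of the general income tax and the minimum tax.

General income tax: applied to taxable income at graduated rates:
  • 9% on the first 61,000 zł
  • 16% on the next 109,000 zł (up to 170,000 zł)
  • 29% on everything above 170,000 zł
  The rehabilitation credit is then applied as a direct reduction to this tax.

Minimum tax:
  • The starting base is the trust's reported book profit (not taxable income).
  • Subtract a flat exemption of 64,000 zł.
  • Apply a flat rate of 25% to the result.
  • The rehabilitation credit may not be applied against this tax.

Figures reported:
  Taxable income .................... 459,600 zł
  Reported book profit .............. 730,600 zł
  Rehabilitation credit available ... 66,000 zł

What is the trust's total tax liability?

166,650 zł

General income tax:
  61,000 zł × 9% = 5,490 zł
  109,000 zł × 16% = 17,440 zł
  289,600 zł × 29% = 83,984 zł
  → 106,914 zł
  Less rehabilitation credit 66,000 zł → 40,914 zł

Minimum tax:
  Base (reported book profit): 730,600 zł
  Less exemption 64,000 zł → base 666,600 zł
  666,600 zł × 25% = 166,650 zł

166,650 zł > 40,914 zł, so the minimum tax is the binding amount.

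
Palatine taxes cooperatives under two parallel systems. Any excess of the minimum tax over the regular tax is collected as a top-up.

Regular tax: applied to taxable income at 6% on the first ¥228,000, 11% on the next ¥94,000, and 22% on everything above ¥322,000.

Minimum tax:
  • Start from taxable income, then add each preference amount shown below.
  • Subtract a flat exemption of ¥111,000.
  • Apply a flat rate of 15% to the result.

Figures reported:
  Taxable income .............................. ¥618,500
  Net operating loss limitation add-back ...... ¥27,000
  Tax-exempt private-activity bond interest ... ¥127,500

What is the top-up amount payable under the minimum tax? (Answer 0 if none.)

Regular tax:
  ¥228,000 × 6% = ¥13,680
  ¥94,000 × 11% = ¥10,340
  ¥296,500 × 22% = ¥65,230
  → ¥89,250

Minimum tax:
  Adjusted income: ¥618,500 + ¥27,000 + ¥127,500 = ¥773,000
  Less exemption ¥111,000 → base ¥662,000
  ¥662,000 × 15% = ¥99,300

Excess of minimum tax over regular tax: ¥99,300 − ¥89,250 = ¥10,050.

¥10,050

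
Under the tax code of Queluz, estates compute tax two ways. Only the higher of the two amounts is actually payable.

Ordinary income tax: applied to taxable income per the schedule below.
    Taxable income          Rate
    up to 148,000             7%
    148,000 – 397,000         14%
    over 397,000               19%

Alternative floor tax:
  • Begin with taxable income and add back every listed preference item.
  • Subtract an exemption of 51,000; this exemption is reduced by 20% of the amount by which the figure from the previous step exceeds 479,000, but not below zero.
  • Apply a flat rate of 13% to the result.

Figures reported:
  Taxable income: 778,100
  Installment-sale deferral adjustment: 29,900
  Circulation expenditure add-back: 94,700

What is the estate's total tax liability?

117,629

Alternative floor tax:
  Adjusted income: 778,100 + 29,900 + 94,700 = 902,700
  Exemption: 20% × (902,700 − 479,000) = 84,740 ≥ 51,000, so the exemption is fully phased out
  Base: 902,700 − 0 = 902,700
  902,700 × 13% = 117,351

Ordinary income tax:
  148,000 × 7% = 10,360
  249,000 × 14% = 34,860
  381,100 × 19% = 72,409
  → 117,629

117,629 > 117,351, so the ordinary income tax governs.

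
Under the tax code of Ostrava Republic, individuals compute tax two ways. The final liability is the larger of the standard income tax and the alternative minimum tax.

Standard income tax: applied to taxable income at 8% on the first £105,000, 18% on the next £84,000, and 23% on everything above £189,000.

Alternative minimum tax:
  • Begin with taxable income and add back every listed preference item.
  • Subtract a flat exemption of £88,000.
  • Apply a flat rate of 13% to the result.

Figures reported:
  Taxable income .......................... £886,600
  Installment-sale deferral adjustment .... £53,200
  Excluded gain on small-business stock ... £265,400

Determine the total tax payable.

£183,968

Alternative minimum tax:
  Adjusted income: £886,600 + £53,200 + £265,400 = £1,205,200
  Less exemption £88,000 → base £1,117,200
  £1,117,200 × 13% = £145,236

Standard income tax:
  £105,000 × 8% = £8,400
  £84,000 × 18% = £15,120
  £697,600 × 23% = £160,448
  → £183,968

£183,968 > £145,236, so the standard income tax governs.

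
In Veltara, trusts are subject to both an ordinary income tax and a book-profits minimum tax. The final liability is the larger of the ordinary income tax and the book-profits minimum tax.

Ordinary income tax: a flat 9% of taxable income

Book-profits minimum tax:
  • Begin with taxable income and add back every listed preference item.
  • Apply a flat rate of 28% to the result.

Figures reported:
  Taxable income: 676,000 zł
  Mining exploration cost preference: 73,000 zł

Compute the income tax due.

209,720 zł

Ordinary income tax:
  676,000 zł × 9% = 60,840 zł

Book-profits minimum tax:
  Adjusted income: 676,000 zł + 73,000 zł = 749,000 zł
  749,000 zł × 28% = 209,720 zł

209,720 zł > 60,840 zł, so the book-profits minimum tax is the binding amount.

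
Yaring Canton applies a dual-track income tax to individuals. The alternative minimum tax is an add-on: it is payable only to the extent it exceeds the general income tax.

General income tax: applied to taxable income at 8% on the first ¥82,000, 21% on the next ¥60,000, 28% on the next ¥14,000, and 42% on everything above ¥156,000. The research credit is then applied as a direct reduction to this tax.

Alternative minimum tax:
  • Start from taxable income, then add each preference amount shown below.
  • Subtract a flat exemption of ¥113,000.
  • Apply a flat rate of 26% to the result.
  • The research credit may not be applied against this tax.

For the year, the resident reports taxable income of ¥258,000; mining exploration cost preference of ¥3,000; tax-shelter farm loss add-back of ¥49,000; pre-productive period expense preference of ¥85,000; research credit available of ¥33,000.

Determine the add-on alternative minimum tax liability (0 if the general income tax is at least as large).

Alternative minimum tax:
  Adjusted income: ¥258,000 + ¥3,000 + ¥49,000 + ¥85,000 = ¥395,000
  Less exemption ¥113,000 → base ¥282,000
  ¥282,000 × 26% = ¥73,320

General income tax:
  ¥82,000 × 8% = ¥6,560
  ¥60,000 × 21% = ¥12,600
  ¥14,000 × 28% = ¥3,920
  ¥102,000 × 42% = ¥42,840
  → ¥65,920
  Less research credit ¥33,000 → ¥32,920

Excess of alternative minimum tax over general income tax: ¥73,320 − ¥32,920 = ¥40,400.

¥40,400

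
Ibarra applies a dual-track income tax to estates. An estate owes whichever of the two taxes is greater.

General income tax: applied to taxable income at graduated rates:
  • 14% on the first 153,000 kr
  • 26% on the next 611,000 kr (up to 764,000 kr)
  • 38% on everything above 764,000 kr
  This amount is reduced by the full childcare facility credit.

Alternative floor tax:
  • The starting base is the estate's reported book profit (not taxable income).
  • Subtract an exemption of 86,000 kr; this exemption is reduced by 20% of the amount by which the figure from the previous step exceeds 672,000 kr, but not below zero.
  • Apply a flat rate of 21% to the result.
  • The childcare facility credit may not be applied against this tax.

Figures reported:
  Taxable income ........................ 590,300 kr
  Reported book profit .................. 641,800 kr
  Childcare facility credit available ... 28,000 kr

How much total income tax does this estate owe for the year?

Alternative floor tax:
  Base (reported book profit): 641,800 kr
  Exemption: 641,800 kr ≤ 672,000 kr, so full 86,000 kr applies
  Base: 641,800 kr − 86,000 kr = 555,800 kr
  555,800 kr × 21% = 116,718 kr

General income tax:
  153,000 kr × 14% = 21,420 kr
  437,300 kr × 26% = 113,698 kr
  → 135,118 kr
  Less childcare facility credit 28,000 kr → 107,118 kr

116,718 kr > 107,118 kr, so the alternative floor tax is the binding amount.

116,718 kr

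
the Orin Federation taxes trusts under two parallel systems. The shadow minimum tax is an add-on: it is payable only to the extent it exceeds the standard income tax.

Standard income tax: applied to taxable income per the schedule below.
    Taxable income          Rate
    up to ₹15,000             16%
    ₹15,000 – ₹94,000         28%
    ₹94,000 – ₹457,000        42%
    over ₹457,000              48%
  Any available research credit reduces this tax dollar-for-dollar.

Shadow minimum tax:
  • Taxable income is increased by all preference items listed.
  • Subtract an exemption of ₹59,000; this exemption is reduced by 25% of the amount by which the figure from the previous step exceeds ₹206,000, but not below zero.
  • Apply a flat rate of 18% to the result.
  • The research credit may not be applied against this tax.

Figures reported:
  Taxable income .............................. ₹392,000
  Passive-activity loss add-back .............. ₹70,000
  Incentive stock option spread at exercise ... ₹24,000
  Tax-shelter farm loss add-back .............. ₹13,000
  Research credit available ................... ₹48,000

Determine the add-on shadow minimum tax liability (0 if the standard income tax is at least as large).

Shadow minimum tax:
  Adjusted income: ₹392,000 + ₹70,000 + ₹24,000 + ₹13,000 = ₹499,000
  Exemption: 25% × (₹499,000 − ₹206,000) = ₹73,250 ≥ ₹59,000, so the exemption is fully phased out
  Base: ₹499,000 − ₹0 = ₹499,000
  ₹499,000 × 18% = ₹89,820

Standard income tax:
  ₹15,000 × 16% = ₹2,400
  ₹79,000 × 28% = ₹22,120
  ₹298,000 × 42% = ₹125,160
  → ₹149,680
  Less research credit ₹48,000 → ₹101,680

₹89,820 ≤ ₹101,680, so no add-on is due.

₹0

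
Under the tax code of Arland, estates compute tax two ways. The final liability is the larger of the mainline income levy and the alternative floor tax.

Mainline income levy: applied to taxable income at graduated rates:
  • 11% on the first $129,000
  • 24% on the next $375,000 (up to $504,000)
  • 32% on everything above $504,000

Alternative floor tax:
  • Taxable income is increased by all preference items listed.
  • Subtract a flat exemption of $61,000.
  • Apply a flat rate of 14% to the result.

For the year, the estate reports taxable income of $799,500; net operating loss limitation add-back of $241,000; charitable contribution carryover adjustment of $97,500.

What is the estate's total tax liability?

Mainline income levy:
  $129,000 × 11% = $14,190
  $375,000 × 24% = $90,000
  $295,500 × 32% = $94,560
  → $198,750

Alternative floor tax:
  Adjusted income: $799,500 + $241,000 + $97,500 = $1,138,000
  Less exemption $61,000 → base $1,077,000
  $1,077,000 × 14% = $150,780

$198,750 > $150,780, so the mainline income levy governs.

$198,750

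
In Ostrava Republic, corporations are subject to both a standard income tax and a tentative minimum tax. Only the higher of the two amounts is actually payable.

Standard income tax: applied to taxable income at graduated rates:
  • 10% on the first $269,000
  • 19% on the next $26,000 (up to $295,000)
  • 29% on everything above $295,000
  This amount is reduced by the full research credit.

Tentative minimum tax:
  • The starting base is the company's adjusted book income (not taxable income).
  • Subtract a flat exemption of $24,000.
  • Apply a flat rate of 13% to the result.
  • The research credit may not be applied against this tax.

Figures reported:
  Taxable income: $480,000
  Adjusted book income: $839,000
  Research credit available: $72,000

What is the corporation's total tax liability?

Tentative minimum tax:
  Base (adjusted book income): $839,000
  Less exemption $24,000 → base $815,000
  $815,000 × 13% = $105,950

Standard income tax:
  $269,000 × 10% = $26,900
  $26,000 × 19% = $4,940
  $185,000 × 29% = $53,650
  → $85,490
  Less research credit $72,000 → $13,490

$105,950 > $13,490, so the tentative minimum tax is the binding amount.

$105,950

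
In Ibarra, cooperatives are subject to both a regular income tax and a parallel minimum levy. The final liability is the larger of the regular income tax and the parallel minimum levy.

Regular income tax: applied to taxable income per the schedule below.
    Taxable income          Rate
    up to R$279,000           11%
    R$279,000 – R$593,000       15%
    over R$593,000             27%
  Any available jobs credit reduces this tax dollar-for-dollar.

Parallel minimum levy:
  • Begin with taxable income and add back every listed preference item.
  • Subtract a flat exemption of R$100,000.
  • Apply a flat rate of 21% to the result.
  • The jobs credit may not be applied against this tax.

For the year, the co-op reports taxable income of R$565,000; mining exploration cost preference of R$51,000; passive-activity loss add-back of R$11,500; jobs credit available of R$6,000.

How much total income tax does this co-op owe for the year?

R$110,775

Parallel minimum levy:
  Adjusted income: R$565,000 + R$51,000 + R$11,500 = R$627,500
  Less exemption R$100,000 → base R$527,500
  R$527,500 × 21% = R$110,775

Regular income tax:
  R$279,000 × 11% = R$30,690
  R$286,000 × 15% = R$42,900
  → R$73,590
  Less jobs credit R$6,000 → R$67,590

R$110,775 > R$67,590, so the parallel minimum levy is the binding amount.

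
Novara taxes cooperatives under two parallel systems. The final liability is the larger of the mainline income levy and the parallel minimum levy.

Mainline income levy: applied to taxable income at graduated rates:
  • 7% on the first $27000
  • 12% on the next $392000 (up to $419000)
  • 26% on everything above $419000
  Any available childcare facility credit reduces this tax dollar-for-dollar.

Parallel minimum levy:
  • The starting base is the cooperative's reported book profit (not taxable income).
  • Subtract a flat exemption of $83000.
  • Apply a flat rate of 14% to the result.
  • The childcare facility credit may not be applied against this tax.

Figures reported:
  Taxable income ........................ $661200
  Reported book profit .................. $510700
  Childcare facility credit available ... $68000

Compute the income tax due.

Mainline income levy:
  $27000 × 7% = $1890
  $392000 × 12% = $47040
  $242200 × 26% = $62972
  → $111902
  Less childcare facility credit $68000 → $43902

Parallel minimum levy:
  Base (reported book profit): $510700
  Less exemption $83000 → base $427700
  $427700 × 14% = $59878

$59878 > $43902, so the parallel minimum levy is the binding amount.

$59878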